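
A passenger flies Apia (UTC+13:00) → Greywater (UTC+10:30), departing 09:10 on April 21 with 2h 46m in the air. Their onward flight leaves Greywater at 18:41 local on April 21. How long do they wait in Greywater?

9 hours 15 minutes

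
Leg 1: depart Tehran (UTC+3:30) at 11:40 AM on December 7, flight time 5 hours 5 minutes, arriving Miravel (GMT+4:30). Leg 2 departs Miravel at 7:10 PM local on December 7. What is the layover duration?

1 hour 25 minutes

Convert departure to UTC: 11:40 AM − 3:30 = 8:10 AM UTC on Dec 7.
Add 5 hours and 5 minutes flight time → 1:15 PM UTC.
Miravel is UTC+4:30, so local arrival = 1:15 PM + 4:30 = 5:45 PM on Dec 7.
Layover = 7:10 PM − 5:45 PM = 1 hour 25 minutes.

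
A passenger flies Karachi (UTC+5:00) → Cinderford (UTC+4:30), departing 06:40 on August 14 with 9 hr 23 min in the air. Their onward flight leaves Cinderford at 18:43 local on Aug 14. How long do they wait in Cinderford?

Convert departure to UTC: 06:40 − 5:00 = 01:40 UTC on Aug 14.
Add 9 hours 23 minutes flight time → 11:03 UTC.
Cinderford is UTC+4:30, so local arrival = 11:03 + 4:30 = 15:33 on Aug 14.
Layover = 18:43 − 15:33 = 3 hours 10 minutes.

3 hours 10 minutes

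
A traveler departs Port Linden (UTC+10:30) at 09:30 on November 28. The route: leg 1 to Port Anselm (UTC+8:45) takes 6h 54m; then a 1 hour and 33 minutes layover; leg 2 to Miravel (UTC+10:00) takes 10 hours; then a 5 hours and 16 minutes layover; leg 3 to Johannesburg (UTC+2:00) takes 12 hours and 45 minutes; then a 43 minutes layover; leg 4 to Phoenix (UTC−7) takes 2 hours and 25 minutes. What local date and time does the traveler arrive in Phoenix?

Convert departure to UTC: 09:30 − 10:30 = 23:00 UTC on Nov 27.
Add 6 hours and 54 minutes leg 1 → 05:54 UTC (Nov 28).
Add 1 hour 33 minutes layover in Port Anselm → 07:27 UTC.
Add 10 hours leg 2 → 17:27 UTC.
Add 5 hours and 16 minutes layover in Miravel → 22:43 UTC.
Add 12 hours and 45 minutes leg 3 → 11:28 UTC (Nov 29).
Add 43 minutes layover in Johannesburg → 12:11 UTC.
Add 2 hours and 25 minutes leg 4 → 14:36 UTC.
Phoenix is UTC−7:00, so local arrival = 14:36 − 7:00 = 07:36 on Nov 29.

07:36 on Nov 29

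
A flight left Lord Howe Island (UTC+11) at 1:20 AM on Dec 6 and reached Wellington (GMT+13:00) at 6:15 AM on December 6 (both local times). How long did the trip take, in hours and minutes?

Departure in UTC: 1:20 AM − 11:00 = 2:20 PM on Dec 5.
Arrival in UTC: 6:15 AM − 13:00 = 5:15 PM on Dec 5.
Elapsed = 5:15 PM − 2:20 PM = 2 hours 55 minutes.

2 hours 55 minutes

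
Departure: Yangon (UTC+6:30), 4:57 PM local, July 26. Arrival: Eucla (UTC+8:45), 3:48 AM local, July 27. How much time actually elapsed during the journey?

Eucla is 2:15 ahead of Yangon.
Clock-face elapsed time (ignoring zones) is 10 hours 51 minutes.
Actual elapsed = 10 hours 51 minutes − 2:15 = 8 hours 36 minutes.

8 hours 36 minutes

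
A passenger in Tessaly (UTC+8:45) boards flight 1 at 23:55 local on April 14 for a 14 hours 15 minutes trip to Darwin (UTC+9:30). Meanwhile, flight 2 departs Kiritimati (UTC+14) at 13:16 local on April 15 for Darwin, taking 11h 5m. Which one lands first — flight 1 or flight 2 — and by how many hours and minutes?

the first, by 4 hours 56 minutes

Flight 1 in UTC: 23:55 − 8:45 = 15:10 on Apr 14.
+14 hours 15 minutes → arrive 05:25 UTC on Apr 15.
Flight 2 in UTC: 13:16 − 14:00 = 23:16 on Apr 14.
+11 hours and 5 minutes → arrive 10:21 UTC on Apr 15.
Flight 1 lands earlier by 4 hours 56 minutes.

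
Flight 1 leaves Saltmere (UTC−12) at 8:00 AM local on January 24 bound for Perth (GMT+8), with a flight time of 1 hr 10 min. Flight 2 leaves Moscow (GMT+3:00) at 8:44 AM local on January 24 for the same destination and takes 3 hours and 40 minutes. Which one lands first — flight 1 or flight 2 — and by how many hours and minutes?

the second, by 11 hours 46 minutes

Flight 1 in UTC: 8:00 AM + 12:00 = 8:00 PM on Jan 24.
+1 hour 10 minutes → arrive 9:10 PM UTC on Jan 24.
Flight 2 in UTC: 8:44 AM − 3:00 = 5:44 AM on Jan 24.
+3 hours 40 minutes → arrive 9:24 AM UTC on Jan 24.
Flight 2 lands earlier by 11 hours 46 minutes.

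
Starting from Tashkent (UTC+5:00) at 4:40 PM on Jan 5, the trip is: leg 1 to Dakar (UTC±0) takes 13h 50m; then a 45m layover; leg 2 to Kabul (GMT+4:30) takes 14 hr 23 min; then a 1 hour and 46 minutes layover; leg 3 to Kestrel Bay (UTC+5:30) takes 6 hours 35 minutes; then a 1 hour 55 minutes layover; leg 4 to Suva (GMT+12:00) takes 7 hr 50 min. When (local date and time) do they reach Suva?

10:44 PM on January 7

Convert departure to UTC: 4:40 PM − 5:00 = 11:40 AM UTC on Jan 5.
Add 13 hours 50 minutes leg 1 → 1:30 AM UTC (Jan 6).
Add 45 minutes layover in Dakar → 2:15 AM UTC.
Add 14 hours 23 minutes leg 2 → 4:38 PM UTC.
Add 1 hour 46 minutes layover in Kabul → 6:24 PM UTC.
Add 6 hours 35 minutes leg 3 → 12:59 AM UTC (Jan 7).
Add 1 hour and 55 minutes layover in Kestrel Bay → 2:54 AM UTC.
Add 7 hours and 50 minutes leg 4 → 10:44 AM UTC.
Suva is UTC+12:00, so local arrival = 10:44 AM + 12:00 = 10:44 PM on Jan 7.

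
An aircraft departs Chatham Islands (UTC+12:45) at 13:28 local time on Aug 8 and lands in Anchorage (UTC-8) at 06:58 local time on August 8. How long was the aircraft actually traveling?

14 hours 15 minutes

Anchorage is 20:45 behind Chatham Islands.
Clock-face elapsed time (ignoring zones) is −6 hours 30 minutes.
Actual elapsed = −6 hours 30 minutes + 20:45 = 14 hours 15 minutes.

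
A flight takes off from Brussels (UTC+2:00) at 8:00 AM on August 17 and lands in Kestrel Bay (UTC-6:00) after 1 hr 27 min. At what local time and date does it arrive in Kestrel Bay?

1:27 AM on Aug 17

Convert departure to UTC: 8:00 AM − 2:00 = 6:00 AM UTC on Aug 17.
Add 1 hour and 27 minutes travel time → 7:27 AM UTC.
Kestrel Bay is UTC−6:00, so local arrival = 7:27 AM − 6:00 = 1:27 AM on Aug 17.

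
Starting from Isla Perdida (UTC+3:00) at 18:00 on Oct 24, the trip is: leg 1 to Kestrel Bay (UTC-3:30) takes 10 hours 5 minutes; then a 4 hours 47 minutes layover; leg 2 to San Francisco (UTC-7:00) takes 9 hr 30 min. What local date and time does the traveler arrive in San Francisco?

08:22 on Oct 25

Convert departure to UTC: 18:00 − 3:00 = 15:00 UTC on Oct 24.
Add 10 hours and 5 minutes leg 1 → 01:05 UTC (Oct 25).
Add 4 hours 47 minutes layover in Kestrel Bay → 05:52 UTC.
Add 9 hours and 30 minutes leg 2 → 15:22 UTC.
San Francisco is UTC−7:00, so local arrival = 15:22 − 7:00 = 08:22 on Oct 25.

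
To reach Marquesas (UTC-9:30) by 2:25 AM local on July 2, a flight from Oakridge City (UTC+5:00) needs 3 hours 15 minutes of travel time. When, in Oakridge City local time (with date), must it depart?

Target arrival in UTC: 2:25 AM + 9:30 = 11:55 AM on Jul 2.
Subtract 3 hours and 15 minutes → departure 8:40 AM UTC on Jul 2.
Oakridge City is UTC+5:00: 8:40 AM + 5:00 = 1:40 PM on Jul 2.

1:40 PM on July 2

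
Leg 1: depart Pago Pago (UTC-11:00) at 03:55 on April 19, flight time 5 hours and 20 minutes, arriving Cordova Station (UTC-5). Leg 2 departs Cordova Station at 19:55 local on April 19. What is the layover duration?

Convert departure to UTC: 03:55 + 11:00 = 14:55 UTC on Apr 19.
Add 5 hours 20 minutes flight time → 20:15 UTC.
Cordova Station is UTC−5:00, so local arrival = 20:15 − 5:00 = 15:15 on Apr 19.
Layover = 19:55 − 15:15 = 4 hours 40 minutes.

4 hours 40 minutes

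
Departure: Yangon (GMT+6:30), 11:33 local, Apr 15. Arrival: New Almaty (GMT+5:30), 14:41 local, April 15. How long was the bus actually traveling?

Departure in UTC: 11:33 − 6:30 = 05:03 on Apr 15.
Arrival in UTC: 14:41 − 5:30 = 09:11 on Apr 15.
Elapsed = 09:11 − 05:03 = 4 hours 8 minutes.

4 hours 8 minutes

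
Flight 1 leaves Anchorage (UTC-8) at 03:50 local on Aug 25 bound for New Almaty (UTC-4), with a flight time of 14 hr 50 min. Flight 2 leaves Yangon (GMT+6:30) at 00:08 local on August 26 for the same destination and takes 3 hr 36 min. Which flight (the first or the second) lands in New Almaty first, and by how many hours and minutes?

the second, by 5 hours 26 minutes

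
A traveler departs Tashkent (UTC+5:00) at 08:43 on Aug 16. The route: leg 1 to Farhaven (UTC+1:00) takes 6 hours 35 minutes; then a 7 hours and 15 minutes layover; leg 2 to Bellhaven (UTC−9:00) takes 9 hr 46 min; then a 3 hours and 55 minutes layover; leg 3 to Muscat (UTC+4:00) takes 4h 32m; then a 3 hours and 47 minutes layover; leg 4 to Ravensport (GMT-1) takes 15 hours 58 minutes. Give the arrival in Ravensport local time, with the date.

Convert departure to UTC: 08:43 − 5:00 = 03:43 UTC on Aug 16.
Add 6 hours and 35 minutes leg 1 → 10:18 UTC.
Add 7 hours and 15 minutes layover in Farhaven → 17:33 UTC.
Add 9 hours and 46 minutes leg 2 → 03:19 UTC (Aug 17).
Add 3 hours 55 minutes layover in Bellhaven → 07:14 UTC.
Add 4 hours and 32 minutes leg 3 → 11:46 UTC.
Add 3 hours 47 minutes layover in Muscat → 15:33 UTC.
Add 15 hours 58 minutes leg 4 → 07:31 UTC (Aug 18).
Ravensport is UTC−1:00, so local arrival = 07:31 − 1:00 = 06:31 on Aug 18.

06:31 on Aug 18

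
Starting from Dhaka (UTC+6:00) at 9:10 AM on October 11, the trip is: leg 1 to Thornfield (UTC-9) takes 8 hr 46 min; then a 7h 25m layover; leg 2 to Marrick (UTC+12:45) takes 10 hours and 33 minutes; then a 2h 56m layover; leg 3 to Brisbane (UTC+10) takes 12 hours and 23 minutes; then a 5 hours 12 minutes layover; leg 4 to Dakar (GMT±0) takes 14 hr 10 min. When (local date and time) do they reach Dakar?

Convert departure to UTC: 9:10 AM − 6:00 = 3:10 AM UTC on Oct 11.
Add 8 hours 46 minutes leg 1 → 11:56 AM UTC.
Add 7 hours and 25 minutes layover in Thornfield → 7:21 PM UTC.
Add 10 hours 33 minutes leg 2 → 5:54 AM UTC (Oct 12).
Add 2 hours and 56 minutes layover in Marrick → 8:50 AM UTC.
Add 12 hours and 23 minutes leg 3 → 9:13 PM UTC.
Add 5 hours 12 minutes layover in Brisbane → 2:25 AM UTC (Oct 13).
Add 14 hours 10 minutes leg 4 → 4:35 PM UTC.
Dakar is UTC+0, so local arrival is the same: 4:35 PM on Oct 13.

4:35 PM on October 13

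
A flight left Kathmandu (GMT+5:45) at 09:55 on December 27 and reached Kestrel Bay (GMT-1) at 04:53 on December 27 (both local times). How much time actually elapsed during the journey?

Departure in UTC: 09:55 − 5:45 = 04:10 on Dec 27.
Arrival in UTC: 04:53 + 1:00 = 05:53 on Dec 27.
Elapsed = 05:53 − 04:10 = 1 hour 43 minutes.

1 hour 43 minutes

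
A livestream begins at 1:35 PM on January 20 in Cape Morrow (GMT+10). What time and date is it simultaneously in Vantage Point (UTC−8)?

7:35 PM on January 19

Vantage Point is 18:00 behind Cape Morrow.
Shift by the zone difference: 1:35 PM − 18:00 = 7:35 PM on Jan 19 in Vantage Point.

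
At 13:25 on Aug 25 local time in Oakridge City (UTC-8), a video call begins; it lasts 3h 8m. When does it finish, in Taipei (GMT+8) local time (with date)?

08:33 on August 26

Convert start to UTC: 13:25 + 8:00 = 21:25 UTC on Aug 25.
Add 3 hours and 8 minutes duration → 00:33 UTC (Aug 26).
Taipei is UTC+8:00, so local end time = 00:33 + 8:00 = 08:33 on Aug 26.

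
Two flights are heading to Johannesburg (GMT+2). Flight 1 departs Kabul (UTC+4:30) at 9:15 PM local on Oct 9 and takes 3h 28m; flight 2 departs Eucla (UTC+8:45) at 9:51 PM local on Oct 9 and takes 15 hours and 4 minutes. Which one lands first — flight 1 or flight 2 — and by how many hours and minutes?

the first, by 7 hours 57 minutes

Flight 1 in UTC: 9:15 PM − 4:30 = 4:45 PM on Oct 9.
+3 hours 28 minutes → arrive 8:13 PM UTC on Oct 9.
Flight 2 in UTC: 9:51 PM − 8:45 = 1:06 PM on Oct 9.
+15 hours and 4 minutes → arrive 4:10 AM UTC on Oct 10.
Flight 1 lands earlier by 7 hours 57 minutes.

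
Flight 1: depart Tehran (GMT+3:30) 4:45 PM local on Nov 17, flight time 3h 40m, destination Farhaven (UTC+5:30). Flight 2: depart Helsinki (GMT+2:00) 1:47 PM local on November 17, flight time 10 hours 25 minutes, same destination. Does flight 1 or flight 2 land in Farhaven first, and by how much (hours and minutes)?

the first, by 5 hours 17 minutes

Flight 1 in UTC: 4:45 PM − 3:30 = 1:15 PM on Nov 17.
+3 hours and 40 minutes → arrive 4:55 PM UTC on Nov 17.
Flight 2 in UTC: 1:47 PM − 2:00 = 11:47 AM on Nov 17.
+10 hours 25 minutes → arrive 10:12 PM UTC on Nov 17.
Flight 1 lands earlier by 5 hours 17 minutes.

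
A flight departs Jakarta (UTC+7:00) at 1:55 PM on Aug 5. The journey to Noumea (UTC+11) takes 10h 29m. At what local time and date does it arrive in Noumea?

Noumea is 4:00 ahead of Jakarta.
After 10 hours 29 minutes it is 12:24 AM (Aug 6) in Jakarta.
Shift by the zone difference: 12:24 AM + 4:00 = 4:24 AM on Aug 6 in Noumea.

4:24 AM on August 6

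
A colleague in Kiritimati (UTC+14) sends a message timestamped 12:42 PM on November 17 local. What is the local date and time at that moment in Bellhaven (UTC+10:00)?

8:42 AM on Nov 17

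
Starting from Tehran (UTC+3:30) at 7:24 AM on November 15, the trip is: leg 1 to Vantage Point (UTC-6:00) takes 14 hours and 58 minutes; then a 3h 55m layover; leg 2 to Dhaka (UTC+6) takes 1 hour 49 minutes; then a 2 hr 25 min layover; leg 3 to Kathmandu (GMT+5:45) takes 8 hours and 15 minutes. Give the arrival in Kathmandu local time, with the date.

Convert departure to UTC: 7:24 AM − 3:30 = 3:54 AM UTC on Nov 15.
Add 14 hours and 58 minutes leg 1 → 6:52 PM UTC.
Add 3 hours and 55 minutes layover in Vantage Point → 10:47 PM UTC.
Add 1 hour and 49 minutes leg 2 → 12:36 AM UTC (Nov 16).
Add 2 hours 25 minutes layover in Dhaka → 3:01 AM UTC.
Add 8 hours and 15 minutes leg 3 → 11:16 AM UTC.
Kathmandu is UTC+5:45, so local arrival = 11:16 AM + 5:45 = 5:01 PM on Nov 16.

5:01 PM on Nov 16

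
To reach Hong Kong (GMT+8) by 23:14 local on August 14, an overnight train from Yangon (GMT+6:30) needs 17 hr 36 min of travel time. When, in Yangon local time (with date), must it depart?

04:08 on August 14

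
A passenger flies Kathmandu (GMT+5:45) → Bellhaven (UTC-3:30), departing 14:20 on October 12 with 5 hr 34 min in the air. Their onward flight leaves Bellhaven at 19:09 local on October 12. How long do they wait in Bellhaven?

8 hours 30 minutes

Convert departure to UTC: 14:20 − 5:45 = 08:35 UTC on Oct 12.
Add 5 hours 34 minutes flight time → 14:09 UTC.
Bellhaven is UTC−3:30, so local arrival = 14:09 − 3:30 = 10:39 on Oct 12.
Layover = 19:09 − 10:39 = 8 hours 30 minutes.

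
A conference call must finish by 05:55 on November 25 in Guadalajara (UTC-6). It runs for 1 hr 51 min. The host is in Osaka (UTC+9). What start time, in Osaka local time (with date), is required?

19:04 on November 25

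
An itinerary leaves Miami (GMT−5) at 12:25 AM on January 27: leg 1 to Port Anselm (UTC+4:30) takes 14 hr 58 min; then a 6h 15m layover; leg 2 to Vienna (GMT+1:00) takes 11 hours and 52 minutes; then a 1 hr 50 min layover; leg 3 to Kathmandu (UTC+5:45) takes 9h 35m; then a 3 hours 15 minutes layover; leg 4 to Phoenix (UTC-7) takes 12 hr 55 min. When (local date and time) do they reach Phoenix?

11:05 AM on January 29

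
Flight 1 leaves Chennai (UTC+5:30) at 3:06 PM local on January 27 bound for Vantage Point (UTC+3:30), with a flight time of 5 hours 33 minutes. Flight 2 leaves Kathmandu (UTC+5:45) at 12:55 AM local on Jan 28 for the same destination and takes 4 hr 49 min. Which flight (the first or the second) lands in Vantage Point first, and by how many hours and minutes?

Flight 1 in UTC: 3:06 PM − 5:30 = 9:36 AM on Jan 27.
+5 hours and 33 minutes → arrive 3:09 PM UTC on Jan 27.
Flight 2 in UTC: 12:55 AM − 5:45 = 7:10 PM on Jan 27.
+4 hours and 49 minutes → arrive 11:59 PM UTC on Jan 27.
Flight 1 lands earlier by 8 hours 50 minutes.

the first, by 8 hours 50 minutes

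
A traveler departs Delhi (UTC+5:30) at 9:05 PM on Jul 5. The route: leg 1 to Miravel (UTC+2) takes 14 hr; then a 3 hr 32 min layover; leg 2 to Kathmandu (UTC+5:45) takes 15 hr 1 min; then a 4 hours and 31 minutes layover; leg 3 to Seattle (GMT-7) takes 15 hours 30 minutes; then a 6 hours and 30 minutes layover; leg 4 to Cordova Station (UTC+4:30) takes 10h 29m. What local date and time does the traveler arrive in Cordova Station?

Convert departure to UTC: 9:05 PM − 5:30 = 3:35 PM UTC on Jul 5.
Add 14 hours leg 1 → 5:35 AM UTC (Jul 6).
Add 3 hours and 32 minutes layover in Miravel → 9:07 AM UTC.
Add 15 hours 1 minute leg 2 → 12:08 AM UTC (Jul 7).
Add 4 hours and 31 minutes layover in Kathmandu → 4:39 AM UTC.
Add 15 hours and 30 minutes leg 3 → 8:09 PM UTC.
Add 6 hours 30 minutes layover in Seattle → 2:39 AM UTC (Jul 8).
Add 10 hours 29 minutes leg 4 → 1:08 PM UTC.
Cordova Station is UTC+4:30, so local arrival = 1:08 PM + 4:30 = 5:38 PM on Jul 8.

5:38 PM on Jul 8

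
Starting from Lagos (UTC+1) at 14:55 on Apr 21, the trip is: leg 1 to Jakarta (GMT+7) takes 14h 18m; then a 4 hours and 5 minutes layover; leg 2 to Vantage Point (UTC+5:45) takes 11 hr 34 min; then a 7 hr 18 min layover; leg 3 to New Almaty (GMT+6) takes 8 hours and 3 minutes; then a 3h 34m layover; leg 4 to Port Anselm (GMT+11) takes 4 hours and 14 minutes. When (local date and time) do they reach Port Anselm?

Convert departure to UTC: 14:55 − 1:00 = 13:55 UTC on Apr 21.
Add 14 hours 18 minutes leg 1 → 04:13 UTC (Apr 22).
Add 4 hours and 5 minutes layover in Jakarta → 08:18 UTC.
Add 11 hours and 34 minutes leg 2 → 19:52 UTC.
Add 7 hours and 18 minutes layover in Vantage Point → 03:10 UTC (Apr 23).
Add 8 hours 3 minutes leg 3 → 11:13 UTC.
Add 3 hours and 34 minutes layover in New Almaty → 14:47 UTC.
Add 4 hours 14 minutes leg 4 → 19:01 UTC.
Port Anselm is UTC+11:00, so local arrival = 19:01 + 11:00 = 06:01 on Apr 24.

06:01 on April 24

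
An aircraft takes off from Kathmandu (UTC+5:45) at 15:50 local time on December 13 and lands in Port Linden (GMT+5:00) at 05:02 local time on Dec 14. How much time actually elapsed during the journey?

Departure in UTC: 15:50 − 5:45 = 10:05 on Dec 13.
Arrival in UTC: 05:02 − 5:00 = 00:02 on Dec 14.
Elapsed = 00:02 − 10:05 (+1 day) = 13 hours 57 minutes.

13 hours 57 minutes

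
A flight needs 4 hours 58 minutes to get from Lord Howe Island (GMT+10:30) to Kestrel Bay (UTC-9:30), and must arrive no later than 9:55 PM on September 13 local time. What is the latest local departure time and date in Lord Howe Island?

12:57 PM on September 14

Target arrival in UTC: 9:55 PM + 9:30 = 7:25 AM on Sep 14.
Subtract 4 hours 58 minutes → departure 2:27 AM UTC on Sep 14.
Lord Howe Island is UTC+10:30: 2:27 AM + 10:30 = 12:57 PM on Sep 14.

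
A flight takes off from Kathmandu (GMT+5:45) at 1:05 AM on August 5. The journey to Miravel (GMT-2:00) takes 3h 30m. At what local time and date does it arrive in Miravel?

Miravel is 7:45 behind Kathmandu.
After 3 hours and 30 minutes it is 4:35 AM in Kathmandu.
Shift by the zone difference: 4:35 AM − 7:45 = 8:50 PM on Aug 4 in Miravel.

8:50 PM on August 4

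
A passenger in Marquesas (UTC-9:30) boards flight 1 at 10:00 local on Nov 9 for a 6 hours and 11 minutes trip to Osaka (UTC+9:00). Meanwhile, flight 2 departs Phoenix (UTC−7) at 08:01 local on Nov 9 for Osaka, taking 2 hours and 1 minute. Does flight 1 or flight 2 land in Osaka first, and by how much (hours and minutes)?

Flight 1 in UTC: 10:00 + 9:30 = 19:30 on Nov 9.
+6 hours and 11 minutes → arrive 01:41 UTC on Nov 10.
Flight 2 in UTC: 08:01 + 7:00 = 15:01 on Nov 9.
+2 hours and 1 minute → arrive 17:02 UTC on Nov 9.
Flight 2 lands earlier by 8 hours 39 minutes.

the second, by 8 hours 39 minutes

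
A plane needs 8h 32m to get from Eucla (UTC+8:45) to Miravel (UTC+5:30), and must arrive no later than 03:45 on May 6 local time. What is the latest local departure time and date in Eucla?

22:28 on May 5

Target arrival in UTC: 03:45 − 5:30 = 22:15 on May 5.
Subtract 8 hours and 32 minutes → departure 13:43 UTC on May 5.
Eucla is UTC+8:45: 13:43 + 8:45 = 22:28 on May 5.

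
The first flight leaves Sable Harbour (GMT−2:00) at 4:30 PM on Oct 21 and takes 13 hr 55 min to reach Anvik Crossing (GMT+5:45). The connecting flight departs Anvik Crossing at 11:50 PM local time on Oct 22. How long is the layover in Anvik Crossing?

9 hours 40 minutes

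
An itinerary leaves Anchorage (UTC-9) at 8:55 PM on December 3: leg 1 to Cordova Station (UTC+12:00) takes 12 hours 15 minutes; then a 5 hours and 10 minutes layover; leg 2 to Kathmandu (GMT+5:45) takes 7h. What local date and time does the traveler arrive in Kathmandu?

12:05 PM on Dec 5

Convert departure to UTC: 8:55 PM + 9:00 = 5:55 AM UTC on Dec 4.
Add 12 hours and 15 minutes leg 1 → 6:10 PM UTC.
Add 5 hours and 10 minutes layover in Cordova Station → 11:20 PM UTC.
Add 7 hours leg 2 → 6:20 AM UTC (Dec 5).
Kathmandu is UTC+5:45, so local arrival = 6:20 AM + 5:45 = 12:05 PM on Dec 5.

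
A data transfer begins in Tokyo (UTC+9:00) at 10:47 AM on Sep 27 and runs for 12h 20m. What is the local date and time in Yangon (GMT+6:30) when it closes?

8:37 PM on September 27

Convert start to UTC: 10:47 AM − 9:00 = 1:47 AM UTC on Sep 27.
Add 12 hours 20 minutes duration → 2:07 PM UTC.
Yangon is UTC+6:30, so local end time = 2:07 PM + 6:30 = 8:37 PM on Sep 27.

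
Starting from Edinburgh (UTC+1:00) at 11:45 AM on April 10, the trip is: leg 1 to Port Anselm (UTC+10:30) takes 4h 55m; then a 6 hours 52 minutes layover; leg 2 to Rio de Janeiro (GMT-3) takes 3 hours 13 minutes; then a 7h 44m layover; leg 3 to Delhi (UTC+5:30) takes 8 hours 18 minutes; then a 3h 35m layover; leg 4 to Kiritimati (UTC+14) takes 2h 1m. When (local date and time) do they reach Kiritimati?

1:23 PM on April 12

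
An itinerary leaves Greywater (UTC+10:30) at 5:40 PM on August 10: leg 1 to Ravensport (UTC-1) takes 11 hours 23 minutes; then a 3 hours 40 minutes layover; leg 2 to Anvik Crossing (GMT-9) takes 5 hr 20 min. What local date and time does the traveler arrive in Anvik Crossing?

Convert departure to UTC: 5:40 PM − 10:30 = 7:10 AM UTC on Aug 10.
Add 11 hours and 23 minutes leg 1 → 6:33 PM UTC.
Add 3 hours 40 minutes layover in Ravensport → 10:13 PM UTC.
Add 5 hours 20 minutes leg 2 → 3:33 AM UTC (Aug 11).
Anvik Crossing is UTC−9:00, so local arrival = 3:33 AM − 9:00 = 6:33 PM on Aug 10.

6:33 PM on August 10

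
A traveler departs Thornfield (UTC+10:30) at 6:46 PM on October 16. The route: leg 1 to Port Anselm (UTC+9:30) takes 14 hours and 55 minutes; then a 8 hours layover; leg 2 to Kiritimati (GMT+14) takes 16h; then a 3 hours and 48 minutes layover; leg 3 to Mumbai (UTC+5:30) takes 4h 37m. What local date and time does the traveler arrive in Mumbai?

Convert departure to UTC: 6:46 PM − 10:30 = 8:16 AM UTC on Oct 16.
Add 14 hours and 55 minutes leg 1 → 11:11 PM UTC.
Add 8 hours layover in Port Anselm → 7:11 AM UTC (Oct 17).
Add 16 hours leg 2 → 11:11 PM UTC.
Add 3 hours and 48 minutes layover in Kiritimati → 2:59 AM UTC (Oct 18).
Add 4 hours and 37 minutes leg 3 → 7:36 AM UTC.
Mumbai is UTC+5:30, so local arrival = 7:36 AM + 5:30 = 1:06 PM on Oct 18.

1:06 PM on October 18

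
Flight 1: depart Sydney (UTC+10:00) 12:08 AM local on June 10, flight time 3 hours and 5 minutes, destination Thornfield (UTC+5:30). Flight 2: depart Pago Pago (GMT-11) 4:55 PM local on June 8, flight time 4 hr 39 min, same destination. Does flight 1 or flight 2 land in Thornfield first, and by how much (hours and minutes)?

the second, by 8 hours 39 minutes

Flight 1 in UTC: 12:08 AM − 10:00 = 2:08 PM on Jun 9.
+3 hours and 5 minutes → arrive 5:13 PM UTC on Jun 9.
Flight 2 in UTC: 4:55 PM + 11:00 = 3:55 AM on Jun 9.
+4 hours 39 minutes → arrive 8:34 AM UTC on Jun 9.
Flight 2 lands earlier by 8 hours 39 minutes.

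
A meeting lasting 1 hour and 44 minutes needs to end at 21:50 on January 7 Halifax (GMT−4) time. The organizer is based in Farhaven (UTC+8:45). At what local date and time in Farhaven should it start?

Target end time in UTC: 21:50 + 4:00 = 01:50 on Jan 8.
Subtract 1 hour 44 minutes → start 00:06 UTC on Jan 8.
Farhaven is UTC+8:45: 00:06 + 8:45 = 08:51 on Jan 8.

08:51 on January 8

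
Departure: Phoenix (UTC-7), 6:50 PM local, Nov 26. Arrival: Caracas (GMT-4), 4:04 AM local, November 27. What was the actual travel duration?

6 hours 14 minutes

Departure in UTC: 6:50 PM + 7:00 = 1:50 AM on Nov 27.
Arrival in UTC: 4:04 AM + 4:00 = 8:04 AM on Nov 27.
Elapsed = 8:04 AM − 1:50 AM = 6 hours 14 minutes.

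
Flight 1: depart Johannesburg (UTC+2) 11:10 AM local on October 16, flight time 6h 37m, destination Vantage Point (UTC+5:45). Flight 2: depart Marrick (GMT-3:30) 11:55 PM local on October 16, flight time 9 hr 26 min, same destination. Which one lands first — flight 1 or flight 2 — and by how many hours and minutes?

Flight 1 in UTC: 11:10 AM − 2:00 = 9:10 AM on Oct 16.
+6 hours and 37 minutes → arrive 3:47 PM UTC on Oct 16.
Flight 2 in UTC: 11:55 PM + 3:30 = 3:25 AM on Oct 17.
+9 hours and 26 minutes → arrive 12:51 PM UTC on Oct 17.
Flight 1 lands earlier by 21 hours 4 minutes.

the first, by 21 hours 4 minutes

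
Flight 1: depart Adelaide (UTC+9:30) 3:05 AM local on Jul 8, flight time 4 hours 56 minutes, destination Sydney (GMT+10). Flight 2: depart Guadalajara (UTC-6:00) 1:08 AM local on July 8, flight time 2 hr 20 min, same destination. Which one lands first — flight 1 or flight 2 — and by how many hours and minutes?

the first, by 10 hours 57 minutes

Flight 1 in UTC: 3:05 AM − 9:30 = 5:35 PM on Jul 7.
+4 hours and 56 minutes → arrive 10:31 PM UTC on Jul 7.
Flight 2 in UTC: 1:08 AM + 6:00 = 7:08 AM on Jul 8.
+2 hours 20 minutes → arrive 9:28 AM UTC on Jul 8.
Flight 1 lands earlier by 10 hours 57 minutes.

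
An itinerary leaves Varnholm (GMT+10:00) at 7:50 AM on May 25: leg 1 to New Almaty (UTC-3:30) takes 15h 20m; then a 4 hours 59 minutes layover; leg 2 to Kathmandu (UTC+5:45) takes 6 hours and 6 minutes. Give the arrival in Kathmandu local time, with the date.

6:00 AM on May 26

Convert departure to UTC: 7:50 AM − 10:00 = 9:50 PM UTC on May 24.
Add 15 hours and 20 minutes leg 1 → 1:10 PM UTC (May 25).
Add 4 hours 59 minutes layover in New Almaty → 6:09 PM UTC.
Add 6 hours 6 minutes leg 2 → 12:15 AM UTC (May 26).
Kathmandu is UTC+5:45, so local arrival = 12:15 AM + 5:45 = 6:00 AM on May 26.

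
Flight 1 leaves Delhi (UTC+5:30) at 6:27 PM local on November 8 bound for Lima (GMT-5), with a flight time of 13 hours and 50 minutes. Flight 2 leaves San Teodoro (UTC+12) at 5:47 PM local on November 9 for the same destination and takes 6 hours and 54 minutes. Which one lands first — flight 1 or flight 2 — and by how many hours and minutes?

Flight 1 in UTC: 6:27 PM − 5:30 = 12:57 PM on Nov 8.
+13 hours 50 minutes → arrive 2:47 AM UTC on Nov 9.
Flight 2 in UTC: 5:47 PM − 12:00 = 5:47 AM on Nov 9.
+6 hours and 54 minutes → arrive 12:41 PM UTC on Nov 9.
Flight 1 lands earlier by 9 hours 54 minutes.

the first, by 9 hours 54 minutes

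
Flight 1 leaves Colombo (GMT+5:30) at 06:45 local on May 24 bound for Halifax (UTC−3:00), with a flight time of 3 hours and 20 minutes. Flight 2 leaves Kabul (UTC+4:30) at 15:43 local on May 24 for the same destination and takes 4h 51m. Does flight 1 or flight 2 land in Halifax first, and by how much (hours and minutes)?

the first, by 11 hours 29 minutes

Flight 1 in UTC: 06:45 − 5:30 = 01:15 on May 24.
+3 hours 20 minutes → arrive 04:35 UTC on May 24.
Flight 2 in UTC: 15:43 − 4:30 = 11:13 on May 24.
+4 hours and 51 minutes → arrive 16:04 UTC on May 24.
Flight 1 lands earlier by 11 hours 29 minutes.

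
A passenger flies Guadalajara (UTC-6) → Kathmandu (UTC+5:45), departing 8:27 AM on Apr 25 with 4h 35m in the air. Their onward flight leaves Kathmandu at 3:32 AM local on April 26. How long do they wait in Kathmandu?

2 hours 45 minutes

Convert departure to UTC: 8:27 AM + 6:00 = 2:27 PM UTC on Apr 25.
Add 4 hours 35 minutes flight time → 7:02 PM UTC.
Kathmandu is UTC+5:45, so local arrival = 7:02 PM + 5:45 = 12:47 AM on Apr 26.
Layover = 3:32 AM − 12:47 AM = 2 hours 45 minutes.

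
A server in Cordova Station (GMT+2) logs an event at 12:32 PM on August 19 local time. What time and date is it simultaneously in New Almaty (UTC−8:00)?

In UTC: 12:32 PM − 2:00 = 10:32 AM on Aug 19.
New Almaty is UTC−8:00: 10:32 AM − 8:00 = 2:32 AM on Aug 19.

2:32 AM on August 19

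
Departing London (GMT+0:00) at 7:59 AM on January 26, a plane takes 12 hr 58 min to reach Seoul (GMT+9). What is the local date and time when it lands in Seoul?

London is at UTC+0, so departure is already 7:59 AM UTC on Jan 26.
Add 12 hours 58 minutes travel time → 8:57 PM UTC.
Seoul is UTC+9:00, so local arrival = 8:57 PM + 9:00 = 5:57 AM on Jan 27.

5:57 AM on January 27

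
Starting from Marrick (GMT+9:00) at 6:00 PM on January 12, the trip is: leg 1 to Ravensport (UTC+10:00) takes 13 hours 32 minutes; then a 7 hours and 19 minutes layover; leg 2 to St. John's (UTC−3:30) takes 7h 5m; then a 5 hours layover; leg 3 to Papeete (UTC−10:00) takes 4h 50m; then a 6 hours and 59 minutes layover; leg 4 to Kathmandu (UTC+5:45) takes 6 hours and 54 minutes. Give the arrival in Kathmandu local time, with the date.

Convert departure to UTC: 6:00 PM − 9:00 = 9:00 AM UTC on Jan 12.
Add 13 hours and 32 minutes leg 1 → 10:32 PM UTC.
Add 7 hours and 19 minutes layover in Ravensport → 5:51 AM UTC (Jan 13).
Add 7 hours 5 minutes leg 2 → 12:56 PM UTC.
Add 5 hours layover in St. John's → 5:56 PM UTC.
Add 4 hours and 50 minutes leg 3 → 10:46 PM UTC.
Add 6 hours and 59 minutes layover in Papeete → 5:45 AM UTC (Jan 14).
Add 6 hours 54 minutes leg 4 → 12:39 PM UTC.
Kathmandu is UTC+5:45, so local arrival = 12:39 PM + 5:45 = 6:24 PM on Jan 14.

6:24 PM on January 14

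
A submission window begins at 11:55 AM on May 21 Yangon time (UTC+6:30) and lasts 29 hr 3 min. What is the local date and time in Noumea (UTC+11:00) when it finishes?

9:28 PM on May 22

Convert start to UTC: 11:55 AM − 6:30 = 5:25 AM UTC on May 21.
Add 29 hours and 3 minutes duration → 10:28 AM UTC (May 22).
Noumea is UTC+11:00, so local end time = 10:28 AM + 11:00 = 9:28 PM on May 22.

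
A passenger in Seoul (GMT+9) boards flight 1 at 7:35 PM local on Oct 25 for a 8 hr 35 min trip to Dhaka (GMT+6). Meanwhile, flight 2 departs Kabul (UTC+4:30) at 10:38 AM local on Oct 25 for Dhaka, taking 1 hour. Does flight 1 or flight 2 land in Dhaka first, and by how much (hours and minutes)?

Flight 1 in UTC: 7:35 PM − 9:00 = 10:35 AM on Oct 25.
+8 hours 35 minutes → arrive 7:10 PM UTC on Oct 25.
Flight 2 in UTC: 10:38 AM − 4:30 = 6:08 AM on Oct 25.
+1 hour → arrive 7:08 AM UTC on Oct 25.
Flight 2 lands earlier by 12 hours 2 minutes.

the second, by 12 hours 2 minutes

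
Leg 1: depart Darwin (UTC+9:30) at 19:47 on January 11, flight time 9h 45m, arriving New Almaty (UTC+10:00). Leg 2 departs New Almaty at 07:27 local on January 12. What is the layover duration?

1 hour 25 minutes

Convert departure to UTC: 19:47 − 9:30 = 10:17 UTC on Jan 11.
Add 9 hours 45 minutes flight time → 20:02 UTC.
New Almaty is UTC+10:00, so local arrival = 20:02 + 10:00 = 06:02 on Jan 12.
Layover = 07:27 − 06:02 = 1 hour 25 minutes.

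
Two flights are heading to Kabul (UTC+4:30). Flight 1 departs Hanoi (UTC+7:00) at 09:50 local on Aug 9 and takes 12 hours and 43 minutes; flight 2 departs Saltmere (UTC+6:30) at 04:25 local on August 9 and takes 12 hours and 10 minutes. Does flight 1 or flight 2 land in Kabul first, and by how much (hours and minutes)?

the second, by 5 hours 28 minutes

Flight 1 in UTC: 09:50 − 7:00 = 02:50 on Aug 9.
+12 hours 43 minutes → arrive 15:33 UTC on Aug 9.
Flight 2 in UTC: 04:25 − 6:30 = 21:55 on Aug 8.
+12 hours and 10 minutes → arrive 10:05 UTC on Aug 9.
Flight 2 lands earlier by 5 hours 28 minutes.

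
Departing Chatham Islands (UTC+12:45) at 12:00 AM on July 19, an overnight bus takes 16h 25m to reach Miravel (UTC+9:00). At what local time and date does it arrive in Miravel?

Convert departure to UTC: 12:00 AM − 12:45 = 11:15 AM UTC on Jul 18.
Add 16 hours and 25 minutes travel time → 3:40 AM UTC (Jul 19).
Miravel is UTC+9:00, so local arrival = 3:40 AM + 9:00 = 12:40 PM on Jul 19.

12:40 PM on July 19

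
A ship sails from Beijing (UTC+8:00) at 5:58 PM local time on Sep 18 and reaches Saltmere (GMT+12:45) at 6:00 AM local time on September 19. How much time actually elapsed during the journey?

7 hours 17 minutes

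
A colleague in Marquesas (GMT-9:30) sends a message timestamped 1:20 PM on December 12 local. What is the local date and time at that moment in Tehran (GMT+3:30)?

In UTC: 1:20 PM + 9:30 = 10:50 PM on Dec 12.
Tehran is UTC+3:30: 10:50 PM + 3:30 = 2:20 AM on Dec 13.

2:20 AM on Dec 13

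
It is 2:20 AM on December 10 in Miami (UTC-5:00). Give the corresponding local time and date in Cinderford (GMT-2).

In UTC: 2:20 AM + 5:00 = 7:20 AM on Dec 10.
Cinderford is UTC−2:00: 7:20 AM − 2:00 = 5:20 AM on Dec 10.

5:20 AM on December 10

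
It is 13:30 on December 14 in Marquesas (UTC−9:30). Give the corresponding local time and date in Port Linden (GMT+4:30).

In UTC: 13:30 + 9:30 = 23:00 on Dec 14.
Port Linden is UTC+4:30: 23:00 + 4:30 = 03:30 on Dec 15.

03:30 on Dec 15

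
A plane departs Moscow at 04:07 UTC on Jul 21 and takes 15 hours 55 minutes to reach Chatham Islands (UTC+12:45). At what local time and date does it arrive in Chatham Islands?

08:47 on Jul 22

Departure is given in UTC: 04:07 on Jul 21.
Add 15 hours 55 minutes → 20:02 UTC.
Chatham Islands is UTC+12:45: 20:02 + 12:45 = 08:47 on Jul 22.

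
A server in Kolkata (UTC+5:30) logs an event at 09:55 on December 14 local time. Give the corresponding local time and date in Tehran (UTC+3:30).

Tehran is 2:00 behind Kolkata.
Shift by the zone difference: 09:55 − 2:00 = 07:55 on Dec 14 in Tehran.

07:55 on December 14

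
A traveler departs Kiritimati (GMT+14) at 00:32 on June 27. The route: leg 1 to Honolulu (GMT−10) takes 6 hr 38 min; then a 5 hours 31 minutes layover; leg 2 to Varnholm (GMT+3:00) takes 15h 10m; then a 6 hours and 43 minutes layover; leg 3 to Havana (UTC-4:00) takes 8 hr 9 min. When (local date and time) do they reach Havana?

00:43 on June 28

Convert departure to UTC: 00:32 − 14:00 = 10:32 UTC on Jun 26.
Add 6 hours and 38 minutes leg 1 → 17:10 UTC.
Add 5 hours and 31 minutes layover in Honolulu → 22:41 UTC.
Add 15 hours and 10 minutes leg 2 → 13:51 UTC (Jun 27).
Add 6 hours 43 minutes layover in Varnholm → 20:34 UTC.
Add 8 hours and 9 minutes leg 3 → 04:43 UTC (Jun 28).
Havana is UTC−4:00, so local arrival = 04:43 − 4:00 = 00:43 on Jun 28.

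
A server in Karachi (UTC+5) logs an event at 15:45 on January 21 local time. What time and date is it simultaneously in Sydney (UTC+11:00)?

21:45 on Jan 21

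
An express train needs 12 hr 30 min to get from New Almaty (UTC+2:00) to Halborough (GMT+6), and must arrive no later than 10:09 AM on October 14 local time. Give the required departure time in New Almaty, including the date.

Target arrival in UTC: 10:09 AM − 6:00 = 4:09 AM on Oct 14.
Subtract 12 hours 30 minutes → departure 3:39 PM UTC on Oct 13.
New Almaty is UTC+2:00: 3:39 PM + 2:00 = 5:39 PM on Oct 13.

5:39 PM on Oct 13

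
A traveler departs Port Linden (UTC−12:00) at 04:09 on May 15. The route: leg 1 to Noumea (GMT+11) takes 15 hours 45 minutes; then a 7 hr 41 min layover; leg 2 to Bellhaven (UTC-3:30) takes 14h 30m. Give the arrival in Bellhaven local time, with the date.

02:35 on May 17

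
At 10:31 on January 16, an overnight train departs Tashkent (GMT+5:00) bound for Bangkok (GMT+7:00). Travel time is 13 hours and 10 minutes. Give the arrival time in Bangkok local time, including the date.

01:41 on Jan 17

Convert departure to UTC: 10:31 − 5:00 = 05:31 UTC on Jan 16.
Add 13 hours 10 minutes travel time → 18:41 UTC.
Bangkok is UTC+7:00, so local arrival = 18:41 + 7:00 = 01:41 on Jan 17.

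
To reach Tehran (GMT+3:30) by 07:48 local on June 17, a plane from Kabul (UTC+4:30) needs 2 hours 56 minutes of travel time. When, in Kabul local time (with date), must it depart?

05:52 on June 17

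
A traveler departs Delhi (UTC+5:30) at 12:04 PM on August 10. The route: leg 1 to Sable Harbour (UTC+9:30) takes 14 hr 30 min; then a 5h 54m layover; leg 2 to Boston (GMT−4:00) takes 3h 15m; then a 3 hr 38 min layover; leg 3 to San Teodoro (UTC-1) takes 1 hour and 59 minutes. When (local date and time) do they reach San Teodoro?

Convert departure to UTC: 12:04 PM − 5:30 = 6:34 AM UTC on Aug 10.
Add 14 hours 30 minutes leg 1 → 9:04 PM UTC.
Add 5 hours and 54 minutes layover in Sable Harbour → 2:58 AM UTC (Aug 11).
Add 3 hours and 15 minutes leg 2 → 6:13 AM UTC.
Add 3 hours and 38 minutes layover in Boston → 9:51 AM UTC.
Add 1 hour and 59 minutes leg 3 → 11:50 AM UTC.
San Teodoro is UTC−1:00, so local arrival = 11:50 AM − 1:00 = 10:50 AM on Aug 11.

10:50 AM on August 11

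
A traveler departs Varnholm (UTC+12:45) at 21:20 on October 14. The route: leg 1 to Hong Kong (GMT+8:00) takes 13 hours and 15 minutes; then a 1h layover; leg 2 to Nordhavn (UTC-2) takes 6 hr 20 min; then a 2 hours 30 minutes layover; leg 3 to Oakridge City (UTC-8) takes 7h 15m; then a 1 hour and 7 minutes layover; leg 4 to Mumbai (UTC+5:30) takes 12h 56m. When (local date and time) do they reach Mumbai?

10:28 on October 16

Convert departure to UTC: 21:20 − 12:45 = 08:35 UTC on Oct 14.
Add 13 hours 15 minutes leg 1 → 21:50 UTC.
Add 1 hour layover in Hong Kong → 22:50 UTC.
Add 6 hours 20 minutes leg 2 → 05:10 UTC (Oct 15).
Add 2 hours 30 minutes layover in Nordhavn → 07:40 UTC.
Add 7 hours 15 minutes leg 3 → 14:55 UTC.
Add 1 hour and 7 minutes layover in Oakridge City → 16:02 UTC.
Add 12 hours 56 minutes leg 4 → 04:58 UTC (Oct 16).
Mumbai is UTC+5:30, so local arrival = 04:58 + 5:30 = 10:28 on Oct 16.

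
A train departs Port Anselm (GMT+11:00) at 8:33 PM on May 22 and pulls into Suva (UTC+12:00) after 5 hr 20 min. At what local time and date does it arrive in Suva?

Convert departure to UTC: 8:33 PM − 11:00 = 9:33 AM UTC on May 22.
Add 5 hours and 20 minutes travel time → 2:53 PM UTC.
Suva is UTC+12:00, so local arrival = 2:53 PM + 12:00 = 2:53 AM on May 23.

2:53 AM on May 23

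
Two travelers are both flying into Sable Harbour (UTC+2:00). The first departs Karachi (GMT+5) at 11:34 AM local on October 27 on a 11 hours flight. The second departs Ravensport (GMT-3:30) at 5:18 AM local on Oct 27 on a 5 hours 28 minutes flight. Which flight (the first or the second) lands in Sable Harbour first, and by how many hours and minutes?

Flight 1 in UTC: 11:34 AM − 5:00 = 6:34 AM on Oct 27.
+11 hours → arrive 5:34 PM UTC on Oct 27.
Flight 2 in UTC: 5:18 AM + 3:30 = 8:48 AM on Oct 27.
+5 hours and 28 minutes → arrive 2:16 PM UTC on Oct 27.
Flight 2 lands earlier by 3 hours 18 minutes.

the second, by 3 hours 18 minutes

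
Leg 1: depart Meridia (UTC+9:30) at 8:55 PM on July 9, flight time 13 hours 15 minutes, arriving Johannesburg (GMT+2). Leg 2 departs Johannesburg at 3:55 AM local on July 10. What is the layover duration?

1 hour 15 minutes

Convert departure to UTC: 8:55 PM − 9:30 = 11:25 AM UTC on Jul 9.
Add 13 hours and 15 minutes flight time → 12:40 AM UTC (Jul 10).
Johannesburg is UTC+2:00, so local arrival = 12:40 AM + 2:00 = 2:40 AM on Jul 10.
Layover = 3:55 AM − 2:40 AM = 1 hour 15 minutes.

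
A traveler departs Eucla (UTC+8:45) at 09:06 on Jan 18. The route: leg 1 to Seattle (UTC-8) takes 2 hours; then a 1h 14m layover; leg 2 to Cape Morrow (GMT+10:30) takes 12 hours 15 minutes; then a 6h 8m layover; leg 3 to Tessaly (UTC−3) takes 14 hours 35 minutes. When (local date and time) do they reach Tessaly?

09:33 on January 19

Convert departure to UTC: 09:06 − 8:45 = 00:21 UTC on Jan 18.
Add 2 hours leg 1 → 02:21 UTC.
Add 1 hour and 14 minutes layover in Seattle → 03:35 UTC.
Add 12 hours and 15 minutes leg 2 → 15:50 UTC.
Add 6 hours and 8 minutes layover in Cape Morrow → 21:58 UTC.
Add 14 hours and 35 minutes leg 3 → 12:33 UTC (Jan 19).
Tessaly is UTC−3:00, so local arrival = 12:33 − 3:00 = 09:33 on Jan 19.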